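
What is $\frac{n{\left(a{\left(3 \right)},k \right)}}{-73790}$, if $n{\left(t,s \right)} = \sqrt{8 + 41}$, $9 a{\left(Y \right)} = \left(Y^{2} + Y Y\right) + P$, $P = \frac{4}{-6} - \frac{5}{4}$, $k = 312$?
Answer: $- \frac{7}{73790} \approx -9.4864 \cdot 10^{-5}$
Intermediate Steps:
$P = - \frac{23}{12}$ ($P = 4 \left(- \frac{1}{6}\right) - \frac{5}{4} = - \frac{2}{3} - \frac{5}{4} = - \frac{23}{12} \approx -1.9167$)
$a{\left(Y \right)} = - \frac{23}{108} + \frac{2 Y^{2}}{9}$ ($a{\left(Y \right)} = \frac{\left(Y^{2} + Y Y\right) - \frac{23}{12}}{9} = \frac{\left(Y^{2} + Y^{2}\right) - \frac{23}{12}}{9} = \frac{2 Y^{2} - \frac{23}{12}}{9} = \frac{- \frac{23}{12} + 2 Y^{2}}{9} = - \frac{23}{108} + \frac{2 Y^{2}}{9}$)
$n{\left(t,s \right)} = 7$ ($n{\left(t,s \right)} = \sqrt{49} = 7$)
$\frac{n{\left(a{\left(3 \right)},k \right)}}{-73790} = \frac{7}{-73790} = 7 \left(- \frac{1}{73790}\right) = - \frac{7}{73790}$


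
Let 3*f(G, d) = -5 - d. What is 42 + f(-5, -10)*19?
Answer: 221/3 ≈ 73.667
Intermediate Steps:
f(G, d) = -5/3 - d/3 (f(G, d) = (-5 - d)/3 = -5/3 - d/3)
42 + f(-5, -10)*19 = 42 + (-5/3 - 1/3*(-10))*19 = 42 + (-5/3 + 10/3)*19 = 42 + (5/3)*19 = 42 + 95/3 = 221/3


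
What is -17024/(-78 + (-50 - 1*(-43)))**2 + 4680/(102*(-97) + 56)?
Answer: -100647556/35539775 ≈ -2.8320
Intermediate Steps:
-17024/(-78 + (-50 - 1*(-43)))**2 + 4680/(102*(-97) + 56) = -17024/(-78 + (-50 + 43))**2 + 4680/(-9894 + 56) = -17024/(-78 - 7)**2 + 4680/(-9838) = -17024/((-85)**2) + 4680*(-1/9838) = -17024/7225 - 2340/4919 = -100647556/35539775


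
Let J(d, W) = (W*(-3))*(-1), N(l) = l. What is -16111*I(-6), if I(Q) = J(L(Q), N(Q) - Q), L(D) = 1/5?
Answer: 0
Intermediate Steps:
L(D) = 1/5
J(d, W) = 3*W (J(d, W) = -3*W*(-1) = 3*W)
I(Q) = 0 (I(Q) = 3*(Q - Q) = 3*0 = 0)
-16111*I(-6) = -16111*0 = 0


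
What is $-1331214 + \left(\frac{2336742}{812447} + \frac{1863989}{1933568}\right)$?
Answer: $- \frac{2091226688876221205}{1570921520896} \approx -1.3312 \cdot 10^{6}$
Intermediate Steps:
$-1331214 + \left(\frac{2336742}{812447} + \frac{1863989}{1933568}\right) = -1331214 + \frac{6032641826539}{1570921520896} = - \frac{2091226688876221205}{1570921520896}$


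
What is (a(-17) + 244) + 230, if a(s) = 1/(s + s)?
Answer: 16115/34 ≈ 473.97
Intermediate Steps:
a(s) = 1/(2*s)
(a(-17) + 244) + 230 = ((1/2)/(-17) + 244) + 230 = ((1/2)*(-1/17) + 244) + 230 = (-1/34 + 244) + 230 = 8295/34 + 230 = 16115/34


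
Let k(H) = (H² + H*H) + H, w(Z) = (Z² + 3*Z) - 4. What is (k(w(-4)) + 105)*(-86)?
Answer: -9030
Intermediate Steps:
w(Z) = -4 + Z² + 3*Z
k(H) = H + 2*H² (k(H) = (H² + H²) + H = 2*H² + H = H + 2*H²)
(k(w(-4)) + 105)*(-86) = ((-4 + (-4)² + 3*(-4))*(1 + 2*(-4 + (-4)² + 3*(-4))) + 105)*(-86) = ((-4 + 16 - 12)*(1 + 2*(-4 + 16 - 12)) + 105)*(-86) = (0*(1 + 2*0) + 105)*(-86) = (0*(1 + 0) + 105)*(-86) = (0*1 + 105)*(-86) = (0 + 105)*(-86) = 105*(-86) = -9030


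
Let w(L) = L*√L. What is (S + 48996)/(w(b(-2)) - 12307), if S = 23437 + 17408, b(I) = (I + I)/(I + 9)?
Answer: -379245903141/51951551471 + 5031096*I*√7/51951551471 ≈ -7.3 + 0.00025622*I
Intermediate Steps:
b(I) = 2*I/(9 + I) (b(I) = (2*I)/(9 + I) = 2*I/(9 + I))
w(L) = L^(3/2)
S = 40845
(S + 48996)/(w(b(-2)) - 12307) = (40845 + 48996)/((2*(-2)/(9 - 2))^(3/2) - 12307) = 89841/((2*(-2)/7)^(3/2) - 12307) = 89841/((2*(-2)*(⅐))^(3/2) - 12307) = 89841/((-4/7)^(3/2) - 12307) = 89841/(-8*I*√7/49 - 12307) = 89841/(-12307 - 8*I*√7/49)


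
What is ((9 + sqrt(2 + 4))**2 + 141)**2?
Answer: 53928 + 8208*sqrt(6) ≈ 74033.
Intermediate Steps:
((9 + sqrt(2 + 4))**2 + 141)**2 = ((9 + sqrt(6))**2 + 141)**2 = (141 + (9 + sqrt(6))**2)**2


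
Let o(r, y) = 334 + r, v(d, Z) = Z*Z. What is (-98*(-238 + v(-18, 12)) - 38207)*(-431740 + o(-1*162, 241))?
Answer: 12513314160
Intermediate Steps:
v(d, Z) = Z²
(-98*(-238 + v(-18, 12)) - 38207)*(-431740 + o(-1*162, 241)) = (-98*(-238 + 12²) - 38207)*(-431740 + (334 - 1*162)) = (-98*(-238 + 144) - 38207)*(-431740 + (334 - 162)) = (-98*(-94) - 38207)*(-431740 + 172) = (9212 - 38207)*(-431568) = -28995*(-431568) = 12513314160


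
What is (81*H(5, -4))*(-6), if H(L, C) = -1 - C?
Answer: -1458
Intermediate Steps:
(81*H(5, -4))*(-6) = (81*(-1 - 1*(-4)))*(-6) = (81*(-1 + 4))*(-6) = (81*3)*(-6) = 243*(-6) = -1458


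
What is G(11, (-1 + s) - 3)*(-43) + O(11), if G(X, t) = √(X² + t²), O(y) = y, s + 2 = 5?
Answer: 11 - 43*√122 ≈ -463.95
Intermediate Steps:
s = 3 (s = -2 + 5 = 3)
G(11, (-1 + s) - 3)*(-43) + O(11) = √(11² + ((-1 + 3) - 3)²)*(-43) + 11 = √(121 + (2 - 3)²)*(-43) + 11 = √(121 + (-1)²)*(-43) + 11 = √(121 + 1)*(-43) + 11 = √122*(-43) + 11 = -43*√122 + 11 = 11 - 43*√122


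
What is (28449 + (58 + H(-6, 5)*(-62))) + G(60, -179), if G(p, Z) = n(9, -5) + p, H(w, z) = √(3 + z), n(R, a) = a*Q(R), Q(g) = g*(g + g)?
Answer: 27757 - 124*√2 ≈ 27582.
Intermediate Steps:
Q(g) = 2*g² (Q(g) = g*(2*g) = 2*g²)
n(R, a) = 2*a*R² (n(R, a) = a*(2*R²) = 2*a*R²)
G(p, Z) = -810 + p (G(p, Z) = 2*(-5)*9² + p = 2*(-5)*81 + p = -810 + p)
(28449 + (58 + H(-6, 5)*(-62))) + G(60, -179) = (28449 + (58 + √(3 + 5)*(-62))) + (-810 + 60) = (28449 + (58 + √8*(-62))) - 750 = (28449 + (58 + (2*√2)*(-62))) - 750 = (28449 + (58 - 124*√2)) - 750 = (28507 - 124*√2) - 750 = 27757 - 124*√2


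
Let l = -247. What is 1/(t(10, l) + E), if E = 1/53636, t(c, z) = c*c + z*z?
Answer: 53636/3277642325 ≈ 1.6364e-5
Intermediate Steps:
t(c, z) = c² + z²
E = 1/53636 ≈ 1.8644e-5
1/(t(10, l) + E) = 1/((10² + (-247)²) + 1/53636) = 1/((100 + 61009) + 1/53636) = 1/(61109 + 1/53636) = 1/(3277642325/53636) = 53636/3277642325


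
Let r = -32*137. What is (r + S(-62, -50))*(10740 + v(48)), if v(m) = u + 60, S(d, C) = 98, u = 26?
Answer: -46400236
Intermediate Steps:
v(m) = 86 (v(m) = 26 + 60 = 86)
r = -4384
(r + S(-62, -50))*(10740 + v(48)) = (-4384 + 98)*(10740 + 86) = -4286*10826 = -46400236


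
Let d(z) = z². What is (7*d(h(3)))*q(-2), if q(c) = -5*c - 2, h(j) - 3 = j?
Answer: 2016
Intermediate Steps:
h(j) = 3 + j
q(c) = -2 - 5*c
(7*d(h(3)))*q(-2) = (7*(3 + 3)²)*(-2 - 5*(-2)) = (7*6²)*(-2 + 10) = (7*36)*8 = 252*8 = 2016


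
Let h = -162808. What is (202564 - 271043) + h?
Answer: -231287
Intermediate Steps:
(202564 - 271043) + h = (202564 - 271043) - 162808 = -68479 - 162808 = -231287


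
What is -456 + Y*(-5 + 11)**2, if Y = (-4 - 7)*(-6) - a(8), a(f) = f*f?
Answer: -384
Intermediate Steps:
a(f) = f**2
Y = 2 (Y = (-4 - 7)*(-6) - 1*8**2 = -11*(-6) - 1*64 = 66 - 64 = 2)
-456 + Y*(-5 + 11)**2 = -456 + 2*(-5 + 11)**2 = -456 + 2*6**2 = -456 + 2*36 = -456 + 72 = -384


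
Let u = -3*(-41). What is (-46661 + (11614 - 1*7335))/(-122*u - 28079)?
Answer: 42382/43085 ≈ 0.98368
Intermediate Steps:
u = 123
(-46661 + (11614 - 1*7335))/(-122*u - 28079) = (-46661 + (11614 - 1*7335))/(-122*123 - 28079) = (-46661 + (11614 - 7335))/(-15006 - 28079) = (-46661 + 4279)/(-43085) = -42382*(-1/43085) = 42382/43085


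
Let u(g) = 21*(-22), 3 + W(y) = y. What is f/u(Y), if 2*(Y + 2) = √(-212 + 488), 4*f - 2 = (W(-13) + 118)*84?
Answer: -4285/924 ≈ -4.6374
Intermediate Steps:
W(y) = -3 + y
f = 4285/2 (f = ½ + (((-3 - 13) + 118)*84)/4 = ½ + ((-16 + 118)*84)/4 = ½ + (102*84)/4 = ½ + (¼)*8568 = ½ + 2142 = 4285/2 ≈ 2142.5)
Y = -2 + √69 (Y = -2 + √(-212 + 488)/2 = -2 + √276/2 = -2 + (2*√69)/2 = -2 + √69 ≈ 6.3066)
u(g) = -462
f/u(Y) = (4285/2)/(-462) = (4285/2)*(-1/462) = -4285/924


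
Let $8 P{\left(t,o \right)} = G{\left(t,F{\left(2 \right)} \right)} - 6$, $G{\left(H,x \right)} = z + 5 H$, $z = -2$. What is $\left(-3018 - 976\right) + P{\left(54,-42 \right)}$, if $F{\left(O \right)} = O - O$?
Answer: $- \frac{15845}{4} \approx -3961.3$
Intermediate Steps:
$F{\left(O \right)} = 0$
$G{\left(H,x \right)} = -2 + 5 H$
$P{\left(t,o \right)} = -1 + \frac{5 t}{8}$ ($P{\left(t,o \right)} = \frac{\left(-2 + 5 t\right) - 6}{8} = \frac{-8 + 5 t}{8} = -1 + \frac{5 t}{8}$)
$\left(-3018 - 976\right) + P{\left(54,-42 \right)} = \left(-3018 - 976\right) + \left(-1 + \frac{5}{8} \cdot 54\right) = -3994 + \left(-1 + \frac{135}{4}\right) = -3994 + \frac{131}{4} = - \frac{15845}{4}$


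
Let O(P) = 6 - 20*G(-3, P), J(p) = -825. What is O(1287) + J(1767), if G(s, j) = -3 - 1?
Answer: -739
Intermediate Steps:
G(s, j) = -4
O(P) = 86 (O(P) = 6 - 20*(-4) = 6 + 80 = 86)
O(1287) + J(1767) = 86 - 825 = -739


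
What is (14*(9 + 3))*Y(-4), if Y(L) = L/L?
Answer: 168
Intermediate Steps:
Y(L) = 1
(14*(9 + 3))*Y(-4) = (14*(9 + 3))*1 = (14*12)*1 = 168*1 = 168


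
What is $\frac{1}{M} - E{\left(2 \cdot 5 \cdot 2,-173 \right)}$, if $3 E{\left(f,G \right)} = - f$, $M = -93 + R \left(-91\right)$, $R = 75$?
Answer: $\frac{15373}{2306} \approx 6.6665$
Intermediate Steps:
$M = -6918$ ($M = -93 + 75 \left(-91\right) = -93 - 6825 = -6918$)
$E{\left(f,G \right)} = - \frac{f}{3}$ ($E{\left(f,G \right)} = \frac{\left(-1\right) f}{3} = - \frac{f}{3}$)
$\frac{1}{M} - E{\left(2 \cdot 5 \cdot 2,-173 \right)} = \frac{1}{-6918} - - \frac{2 \cdot 5 \cdot 2}{3} = - \frac{1}{6918} - - \frac{10 \cdot 2}{3} = - \frac{1}{6918} - \left(- \frac{1}{3}\right) 20 = - \frac{1}{6918} - - \frac{20}{3} = - \frac{1}{6918} + \frac{20}{3} = \frac{15373}{2306}$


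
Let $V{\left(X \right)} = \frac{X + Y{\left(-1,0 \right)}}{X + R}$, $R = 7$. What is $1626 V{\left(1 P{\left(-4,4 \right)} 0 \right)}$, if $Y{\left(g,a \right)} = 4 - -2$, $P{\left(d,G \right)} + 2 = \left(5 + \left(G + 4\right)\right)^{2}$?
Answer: $\frac{9756}{7} \approx 1393.7$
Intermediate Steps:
$P{\left(d,G \right)} = -2 + \left(9 + G\right)^{2}$ ($P{\left(d,G \right)} = -2 + \left(5 + \left(G + 4\right)\right)^{2} = -2 + \left(5 + \left(4 + G\right)\right)^{2} = -2 + \left(9 + G\right)^{2}$)
$Y{\left(g,a \right)} = 6$ ($Y{\left(g,a \right)} = 4 + 2 = 6$)
$V{\left(X \right)} = \frac{6 + X}{7 + X}$ ($V{\left(X \right)} = \frac{X + 6}{X + 7} = \frac{6 + X}{7 + X}$)
$1626 V{\left(1 P{\left(-4,4 \right)} 0 \right)} = 1626 \frac{6 + 1 \left(-2 + \left(9 + 4\right)^{2}\right) 0}{7 + 1 \left(-2 + \left(9 + 4\right)^{2}\right) 0} = 1626 \frac{6 + 1 \left(-2 + 13^{2}\right) 0}{7 + 1 \left(-2 + 13^{2}\right) 0} = 1626 \frac{6 + 1 \left(-2 + 169\right) 0}{7 + 1 \left(-2 + 169\right) 0} = 1626 \frac{6 + 1 \cdot 167 \cdot 0}{7 + 1 \cdot 167 \cdot 0} = 1626 \frac{6 + 167 \cdot 0}{7 + 167 \cdot 0} = 1626 \frac{6 + 0}{7 + 0} = 1626 \cdot \frac{1}{7} \cdot 6 = 1626 \cdot \frac{6}{7} = \frac{9756}{7}$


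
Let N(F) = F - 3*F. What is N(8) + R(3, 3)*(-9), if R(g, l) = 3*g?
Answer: -97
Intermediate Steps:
N(F) = -2*F
N(8) + R(3, 3)*(-9) = -2*8 + (3*3)*(-9) = -16 + 9*(-9) = -16 - 81 = -97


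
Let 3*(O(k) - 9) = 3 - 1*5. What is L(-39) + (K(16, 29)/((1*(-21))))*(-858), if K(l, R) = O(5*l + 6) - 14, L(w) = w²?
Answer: 27079/21 ≈ 1289.5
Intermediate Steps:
O(k) = 25/3 (O(k) = 9 + (3 - 1*5)/3 = 9 + (3 - 5)/3 = 9 + (⅓)*(-2) = 9 - ⅔ = 25/3)
K(l, R) = -17/3 (K(l, R) = 25/3 - 14 = -17/3)
L(-39) + (K(16, 29)/((1*(-21))))*(-858) = (-39)² - 17/(3*(1*(-21)))*(-858) = 1521 - 17/3/(-21)*(-858) = 1521 - 17/3*(-1/21)*(-858) = 1521 + (17/63)*(-858) = 1521 - 4862/21 = 27079/21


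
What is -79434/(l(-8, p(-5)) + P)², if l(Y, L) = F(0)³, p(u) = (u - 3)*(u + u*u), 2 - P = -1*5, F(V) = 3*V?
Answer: -79434/49 ≈ -1621.1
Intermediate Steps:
P = 7 (P = 2 - (-1)*5 = 2 - 1*(-5) = 2 + 5 = 7)
p(u) = (-3 + u)*(u + u²)
l(Y, L) = 0 (l(Y, L) = (3*0)³ = 0³ = 0)
-79434/(l(-8, p(-5)) + P)² = -79434/(0 + 7)² = -79434/(7²) = -79434/49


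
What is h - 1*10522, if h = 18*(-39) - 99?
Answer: -11323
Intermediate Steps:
h = -801 (h = -702 - 99 = -801)
h - 1*10522 = -801 - 1*10522 = -801 - 10522 = -11323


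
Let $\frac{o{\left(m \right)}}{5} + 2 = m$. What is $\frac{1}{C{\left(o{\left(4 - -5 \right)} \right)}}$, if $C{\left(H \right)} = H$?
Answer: $\frac{1}{35} \approx 0.028571$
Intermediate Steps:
$o{\left(m \right)} = -10 + 5 m$
$\frac{1}{C{\left(o{\left(4 - -5 \right)} \right)}} = \frac{1}{-10 + 5 \left(4 - -5\right)} = \frac{1}{-10 + 5 \left(4 + 5\right)} = \frac{1}{-10 + 5 \cdot 9} = \frac{1}{-10 + 45} = \frac{1}{35}$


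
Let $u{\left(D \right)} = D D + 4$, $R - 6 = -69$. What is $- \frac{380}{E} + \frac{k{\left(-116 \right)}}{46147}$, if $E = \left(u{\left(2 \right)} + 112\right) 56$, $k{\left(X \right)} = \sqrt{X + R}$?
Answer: $- \frac{19}{336} + \frac{i \sqrt{179}}{46147} \approx -0.056548 + 0.00028992 i$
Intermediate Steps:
$R = -63$ ($R = 6 - 69 = -63$)
$k{\left(X \right)} = \sqrt{-63 + X}$ ($k{\left(X \right)} = \sqrt{X - 63} = \sqrt{-63 + X}$)
$u{\left(D \right)} = 4 + D^{2}$ ($u{\left(D \right)} = D^{2} + 4 = 4 + D^{2}$)
$E = 6720$ ($E = \left(\left(4 + 2^{2}\right) + 112\right) 56 = \left(\left(4 + 4\right) + 112\right) 56 = \left(8 + 112\right) 56 = 120 \cdot 56 = 6720$)
$- \frac{380}{E} + \frac{k{\left(-116 \right)}}{46147} = - \frac{380}{6720} + \frac{\sqrt{-63 - 116}}{46147} = \left(-380\right) \frac{1}{6720} + \sqrt{-179} \cdot \frac{1}{46147} = - \frac{19}{336} + i \sqrt{179} \cdot \frac{1}{46147} = - \frac{19}{336} + \frac{i \sqrt{179}}{46147}$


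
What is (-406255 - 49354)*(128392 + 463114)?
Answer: -269495457154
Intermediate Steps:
(-406255 - 49354)*(128392 + 463114) = -455609*591506 = -269495457154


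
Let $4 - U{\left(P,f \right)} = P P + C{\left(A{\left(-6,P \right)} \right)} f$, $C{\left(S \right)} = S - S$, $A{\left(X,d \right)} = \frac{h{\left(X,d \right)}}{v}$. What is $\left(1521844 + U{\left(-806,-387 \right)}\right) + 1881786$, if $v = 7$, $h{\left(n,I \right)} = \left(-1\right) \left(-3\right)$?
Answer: $2753998$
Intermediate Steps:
$h{\left(n,I \right)} = 3$
$A{\left(X,d \right)} = \frac{3}{7}$
$C{\left(S \right)} = 0$
$U{\left(P,f \right)} = 4 - P^{2}$ ($U{\left(P,f \right)} = 4 - \left(P P + 0 f\right) = 4 - \left(P^{2} + 0\right) = 4 - P^{2}$)
$\left(1521844 + U{\left(-806,-387 \right)}\right) + 1881786 = \left(1521844 + \left(4 - \left(-806\right)^{2}\right)\right) + 1881786 = \left(1521844 + \left(4 - 649636\right)\right) + 1881786 = \left(1521844 - 649632\right) + 1881786 = 872212 + 1881786 = 2753998$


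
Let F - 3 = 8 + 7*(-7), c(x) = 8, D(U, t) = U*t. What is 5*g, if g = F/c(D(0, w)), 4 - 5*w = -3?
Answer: -95/4 ≈ -23.750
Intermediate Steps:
w = 7/5 (w = ⅘ - ⅕*(-3) = ⅘ + ⅗ = 7/5 ≈ 1.4000)
F = -38 (F = 3 + (8 + 7*(-7)) = 3 + (8 - 49) = 3 - 41 = -38)
g = -19/4 (g = -38/8 = -38*⅛ = -19/4 ≈ -4.7500)
5*g = 5*(-19/4) = -95/4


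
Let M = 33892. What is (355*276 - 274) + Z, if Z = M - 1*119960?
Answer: 11638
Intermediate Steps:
Z = -86068 (Z = 33892 - 1*119960 = 33892 - 119960 = -86068)
(355*276 - 274) + Z = (355*276 - 274) - 86068 = (97980 - 274) - 86068 = 97706 - 86068 = 11638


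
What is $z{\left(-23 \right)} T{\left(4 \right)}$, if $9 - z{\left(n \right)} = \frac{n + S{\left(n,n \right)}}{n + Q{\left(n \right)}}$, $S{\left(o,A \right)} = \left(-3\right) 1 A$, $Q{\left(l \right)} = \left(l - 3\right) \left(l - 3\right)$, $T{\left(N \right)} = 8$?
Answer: $\frac{46648}{653} \approx 71.436$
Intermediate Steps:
$Q{\left(l \right)} = \left(-3 + l\right)^{2}$ ($Q{\left(l \right)} = \left(-3 + l\right) \left(-3 + l\right) = \left(-3 + l\right)^{2}$)
$S{\left(o,A \right)} = - 3 A$
$z{\left(n \right)} = 9 + \frac{2 n}{n + \left(-3 + n\right)^{2}}$ ($z{\left(n \right)} = 9 - \frac{n - 3 n}{n + \left(-3 + n\right)^{2}} = 9 - \frac{\left(-2\right) n}{n + \left(-3 + n\right)^{2}} = 9 - - \frac{2 n}{n + \left(-3 + n\right)^{2}} = 9 + \frac{2 n}{n + \left(-3 + n\right)^{2}}$)
$z{\left(-23 \right)} T{\left(4 \right)} = \frac{9 \left(-3 - 23\right)^{2} + 11 \left(-23\right)}{-23 + \left(-3 - 23\right)^{2}} \cdot 8 = \frac{9 \left(-26\right)^{2} - 253}{-23 + \left(-26\right)^{2}} \cdot 8 = \frac{9 \cdot 676 - 253}{-23 + 676} \cdot 8 = \frac{6084 - 253}{653} \cdot 8 = \frac{1}{653} \cdot 5831 \cdot 8 = \frac{5831}{653} \cdot 8 = \frac{46648}{653}$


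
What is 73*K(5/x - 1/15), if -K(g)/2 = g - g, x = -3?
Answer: 0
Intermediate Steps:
K(g) = 0 (K(g) = -2*(g - g) = -2*0 = 0)
73*K(5/x - 1/15) = 73*0 = 0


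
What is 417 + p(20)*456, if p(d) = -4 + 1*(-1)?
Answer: -1863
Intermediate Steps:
p(d) = -5 (p(d) = -4 - 1 = -5)
417 + p(20)*456 = 417 - 5*456 = 417 - 2280 = -1863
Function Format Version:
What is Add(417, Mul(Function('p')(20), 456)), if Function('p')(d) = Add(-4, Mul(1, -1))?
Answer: -1863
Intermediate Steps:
Function('p')(d) = -5 (Function('p')(d) = Add(-4, -1) = -5)
Add(417, Mul(Function('p')(20), 456)) = Add(417, Mul(-5, 456)) = Add(417, -2280) = -1863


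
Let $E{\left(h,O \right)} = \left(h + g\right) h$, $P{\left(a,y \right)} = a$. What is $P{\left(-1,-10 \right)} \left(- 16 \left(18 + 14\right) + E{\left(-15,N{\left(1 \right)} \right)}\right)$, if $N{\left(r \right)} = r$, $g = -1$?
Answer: $272$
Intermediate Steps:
$E{\left(h,O \right)} = h \left(-1 + h\right)$ ($E{\left(h,O \right)} = \left(h - 1\right) h = \left(-1 + h\right) h = h \left(-1 + h\right)$)
$P{\left(-1,-10 \right)} \left(- 16 \left(18 + 14\right) + E{\left(-15,N{\left(1 \right)} \right)}\right) = - (- 16 \left(18 + 14\right) - 15 \left(-1 - 15\right)) = - (\left(-16\right) 32 - -240) = - (-512 + 240) = \left(-1\right) \left(-272\right) = 272$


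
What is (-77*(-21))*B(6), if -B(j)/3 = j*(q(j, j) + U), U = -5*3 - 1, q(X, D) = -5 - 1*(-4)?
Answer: 494802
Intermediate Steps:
q(X, D) = -1 (q(X, D) = -5 + 4 = -1)
U = -16 (U = -15 - 1 = -16)
B(j) = 51*j (B(j) = -3*j*(-1 - 16) = -3*j*(-17) = -(-51)*j = 51*j)
(-77*(-21))*B(6) = (-77*(-21))*(51*6) = 1617*306 = 494802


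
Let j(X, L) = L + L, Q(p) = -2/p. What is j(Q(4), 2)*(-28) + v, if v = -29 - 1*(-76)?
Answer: -65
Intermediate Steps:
v = 47 (v = -29 + 76 = 47)
j(X, L) = 2*L
j(Q(4), 2)*(-28) + v = (2*2)*(-28) + 47 = 4*(-28) + 47 = -112 + 47 = -65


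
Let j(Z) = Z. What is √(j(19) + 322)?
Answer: √341 ≈ 18.466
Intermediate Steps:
√(j(19) + 322) = √(19 + 322) = √341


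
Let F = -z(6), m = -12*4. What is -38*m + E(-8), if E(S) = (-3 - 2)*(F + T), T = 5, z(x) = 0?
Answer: 1799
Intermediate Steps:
m = -48
F = 0 (F = -1*0 = 0)
E(S) = -25 (E(S) = (-3 - 2)*(0 + 5) = -5*5 = -25)
-38*m + E(-8) = -38*(-48) - 25 = 1824 - 25 = 1799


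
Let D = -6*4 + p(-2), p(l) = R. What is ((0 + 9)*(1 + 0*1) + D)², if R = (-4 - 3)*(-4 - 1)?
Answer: 400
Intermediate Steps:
R = 35 (R = -7*(-5) = 35)
p(l) = 35
D = 11 (D = -6*4 + 35 = -24 + 35 = 11)
((0 + 9)*(1 + 0*1) + D)² = ((0 + 9)*(1 + 0*1) + 11)² = (9*(1 + 0) + 11)² = (9*1 + 11)² = (9 + 11)² = 20² = 400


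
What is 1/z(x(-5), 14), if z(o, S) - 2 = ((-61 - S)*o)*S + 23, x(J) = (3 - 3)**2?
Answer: 1/25 ≈ 0.040000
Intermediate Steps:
x(J) = 0 (x(J) = 0**2 = 0)
z(o, S) = 25 + S*o*(-61 - S) (z(o, S) = 2 + (((-61 - S)*o)*S + 23) = 2 + ((o*(-61 - S))*S + 23) = 2 + (S*o*(-61 - S) + 23) = 2 + (23 + S*o*(-61 - S)) = 25 + S*o*(-61 - S))
1/z(x(-5), 14) = 1/(25 - 1*0*14**2 - 61*14*0) = 1/(25 - 1*0*196 + 0) = 1/(25 + 0 + 0) = 1/25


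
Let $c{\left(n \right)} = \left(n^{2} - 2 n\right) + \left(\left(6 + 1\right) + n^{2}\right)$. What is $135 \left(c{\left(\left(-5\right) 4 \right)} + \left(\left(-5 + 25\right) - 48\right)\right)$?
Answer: $110565$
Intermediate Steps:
$c{\left(n \right)} = 7 - 2 n + 2 n^{2}$ ($c{\left(n \right)} = \left(n^{2} - 2 n\right) + \left(7 + n^{2}\right) = 7 - 2 n + 2 n^{2}$)
$135 \left(c{\left(\left(-5\right) 4 \right)} + \left(\left(-5 + 25\right) - 48\right)\right) = 135 \left(\left(7 - 2 \left(\left(-5\right) 4\right) + 2 \left(\left(-5\right) 4\right)^{2}\right) + \left(\left(-5 + 25\right) - 48\right)\right) = 135 \left(\left(7 - -40 + 2 \left(-20\right)^{2}\right) + \left(20 - 48\right)\right) = 135 \left(\left(7 + 40 + 2 \cdot 400\right) - 28\right) = 135 \left(\left(7 + 40 + 800\right) - 28\right) = 135 \left(847 - 28\right) = 135 \cdot 819 = 110565$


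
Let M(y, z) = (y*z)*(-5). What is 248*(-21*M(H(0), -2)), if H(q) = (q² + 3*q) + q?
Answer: 0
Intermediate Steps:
H(q) = q² + 4*q
M(y, z) = -5*y*z
248*(-21*M(H(0), -2)) = 248*(-(-105)*0*(4 + 0)*(-2)) = 248*(-(-105)*0*4*(-2)) = 248*(-(-105)*0*(-2)) = 248*(-21*0) = 248*0 = 0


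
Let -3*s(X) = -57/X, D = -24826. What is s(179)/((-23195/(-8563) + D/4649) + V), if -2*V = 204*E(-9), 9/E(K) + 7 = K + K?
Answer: 18909458825/6072795204189 ≈ 0.0031138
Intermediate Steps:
E(K) = 9/(-7 + 2*K) (E(K) = 9/(-7 + (K + K)) = 9/(-7 + 2*K))
V = 918/25 (V = -102*9/(-7 + 2*(-9)) = -102*9/(-7 - 18) = -102*9/(-25) = -102*9*(-1/25) = -102*(-9)/25 = -½*(-1836/25) = 918/25 ≈ 36.720)
s(X) = 19/X (s(X) = -(-19)/X = 19/X)
s(179)/((-23195/(-8563) + D/4649) + V) = (19/179)/((-23195/(-8563) - 24826/4649) + 918/25) = (19*(1/179))/((-23195*(-1/8563) - 24826*1/4649) + 918/25) = 19/(179*((23195/8563 - 24826/4649) + 918/25)) = 19/(179*(-104751483/39809387 + 918/25)) = 19/(179*(33926230191/995234675)) = (19/179)*(995234675/33926230191) = 18909458825/6072795204189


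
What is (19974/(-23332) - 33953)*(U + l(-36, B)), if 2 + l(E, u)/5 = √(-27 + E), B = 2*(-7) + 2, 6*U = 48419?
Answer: -19155274820915/69996 - 5941585275*I*√7/11666 ≈ -2.7366e+8 - 1.3475e+6*I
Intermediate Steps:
U = 48419/6 (U = (⅙)*48419 = 48419/6 ≈ 8069.8)
B = -12 (B = -14 + 2 = -12)
l(E, u) = -10 + 5*√(-27 + E)
(19974/(-23332) - 33953)*(U + l(-36, B)) = (19974/(-23332) - 33953)*(48419/6 + (-10 + 5*√(-27 - 36))) = (19974*(-1/23332) - 33953)*(48419/6 + (-10 + 5*√(-63))) = (-9987/11666 - 33953)*(48419/6 + (-10 + 5*(3*I*√7))) = -396105685*(48419/6 + (-10 + 15*I*√7))/11666 = -396105685*(48359/6 + 15*I*√7)/11666 = -19155274820915/69996 - 5941585275*I*√7/11666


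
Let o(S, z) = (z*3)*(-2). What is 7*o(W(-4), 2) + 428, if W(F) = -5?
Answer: 344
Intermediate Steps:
o(S, z) = -6*z (o(S, z) = (3*z)*(-2) = -6*z)
7*o(W(-4), 2) + 428 = 7*(-6*2) + 428 = 7*(-12) + 428 = -84 + 428 = 344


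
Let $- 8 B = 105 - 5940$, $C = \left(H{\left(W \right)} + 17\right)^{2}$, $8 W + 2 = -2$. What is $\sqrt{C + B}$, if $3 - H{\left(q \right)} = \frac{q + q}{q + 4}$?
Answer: $\frac{\sqrt{894454}}{28} \approx 33.777$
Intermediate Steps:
$W = - \frac{1}{2}$ ($W = - \frac{1}{4} + \frac{1}{8} \left(-2\right) = - \frac{1}{4} - \frac{1}{4} = - \frac{1}{2} \approx -0.5$)
$H{\left(q \right)} = 3 - \frac{2 q}{4 + q}$ ($H{\left(q \right)} = 3 - \frac{q + q}{q + 4} = 3 - \frac{2 q}{4 + q}$)
$C = \frac{20164}{49}$ ($C = \left(\frac{12 - \frac{1}{2}}{4 - \frac{1}{2}} + 17\right)^{2} = \left(\frac{1}{\frac{7}{2}} \cdot \frac{23}{2} + 17\right)^{2} = \left(\frac{2}{7} \cdot \frac{23}{2} + 17\right)^{2} = \left(\frac{23}{7} + 17\right)^{2} = \left(\frac{142}{7}\right)^{2} = \frac{20164}{49} \approx 411.51$)
$B = \frac{5835}{8}$ ($B = - \frac{105 - 5940}{8} = \left(- \frac{1}{8}\right) \left(-5835\right) = \frac{5835}{8} \approx 729.38$)
$\sqrt{C + B} = \sqrt{\frac{20164}{49} + \frac{5835}{8}} = \sqrt{\frac{447227}{392}} = \frac{\sqrt{894454}}{28}$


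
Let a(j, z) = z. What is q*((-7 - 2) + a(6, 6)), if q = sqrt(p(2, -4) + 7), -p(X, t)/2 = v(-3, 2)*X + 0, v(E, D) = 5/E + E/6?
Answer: -sqrt(141) ≈ -11.874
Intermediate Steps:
v(E, D) = 5/E + E/6 (v(E, D) = 5/E + E*(1/6) = 5/E + E/6)
p(X, t) = 13*X/3 (p(X, t) = -2*((5/(-3) + (1/6)*(-3))*X + 0) = -2*((5*(-1/3) - 1/2)*X + 0) = -2*((-5/3 - 1/2)*X + 0) = -2*(-13*X/6 + 0) = -(-13)*X/3 = 13*X/3)
q = sqrt(141)/3 (q = sqrt((13/3)*2 + 7) = sqrt(26/3 + 7) = sqrt(47/3) = sqrt(141)/3 ≈ 3.9581)
q*((-7 - 2) + a(6, 6)) = (sqrt(141)/3)*((-7 - 2) + 6) = (sqrt(141)/3)*(-9 + 6) = (sqrt(141)/3)*(-3) = -sqrt(141)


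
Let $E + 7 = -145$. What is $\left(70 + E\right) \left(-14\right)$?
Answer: $1148$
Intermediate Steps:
$E = -152$ ($E = -7 - 145 = -152$)
$\left(70 + E\right) \left(-14\right) = \left(70 - 152\right) \left(-14\right) = \left(-82\right) \left(-14\right) = 1148$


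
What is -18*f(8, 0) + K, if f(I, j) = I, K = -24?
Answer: -168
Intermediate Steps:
-18*f(8, 0) + K = -18*8 - 24 = -144 - 24 = -168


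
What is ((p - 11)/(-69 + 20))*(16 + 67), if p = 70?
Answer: -4897/49 ≈ -99.939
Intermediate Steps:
((p - 11)/(-69 + 20))*(16 + 67) = ((70 - 11)/(-69 + 20))*(16 + 67) = (59/(-49))*83 = (59*(-1/49))*83 = -59/49*83 = -4897/49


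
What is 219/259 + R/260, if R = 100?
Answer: 4142/3367 ≈ 1.2302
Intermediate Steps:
219/259 + R/260 = 219/259 + 100/260 = 219*(1/259) + 100*(1/260) = 219/259 + 5/13 = 4142/3367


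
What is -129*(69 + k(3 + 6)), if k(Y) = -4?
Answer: -8385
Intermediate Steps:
-129*(69 + k(3 + 6)) = -129*(69 - 4) = -129*65 = -8385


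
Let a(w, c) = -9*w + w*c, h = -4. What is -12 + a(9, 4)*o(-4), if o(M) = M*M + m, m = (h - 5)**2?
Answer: -4377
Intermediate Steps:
m = 81 (m = (-4 - 5)**2 = (-9)**2 = 81)
a(w, c) = -9*w + c*w
o(M) = 81 + M**2 (o(M) = M*M + 81 = M**2 + 81 = 81 + M**2)
-12 + a(9, 4)*o(-4) = -12 + (9*(-9 + 4))*(81 + (-4)**2) = -12 + (9*(-5))*(81 + 16) = -12 - 45*97 = -12 - 4365 = -4377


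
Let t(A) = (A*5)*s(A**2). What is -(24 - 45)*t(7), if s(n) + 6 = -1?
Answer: -5145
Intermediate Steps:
s(n) = -7 (s(n) = -6 - 1 = -7)
t(A) = -35*A (t(A) = (A*5)*(-7) = (5*A)*(-7) = -35*A)
-(24 - 45)*t(7) = -(24 - 45)*(-35*7) = -(-21)*(-245) = -1*5145 = -5145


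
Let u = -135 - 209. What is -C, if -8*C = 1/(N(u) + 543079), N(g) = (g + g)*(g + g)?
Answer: 1/8131384 ≈ 1.2298e-7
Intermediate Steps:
u = -344
N(g) = 4*g² (N(g) = (2*g)*(2*g) = 4*g²)
C = -1/8131384 (C = -1/(8*(4*(-344)² + 543079)) = -1/(8*(4*118336 + 543079)) = -1/(8*(473344 + 543079)) = -⅛/1016423 = -⅛*1/1016423 = -1/8131384 ≈ -1.2298e-7)
-C = -1*(-1/8131384) = 1/8131384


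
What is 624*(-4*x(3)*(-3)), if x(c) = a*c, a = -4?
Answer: -89856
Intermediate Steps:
x(c) = -4*c
624*(-4*x(3)*(-3)) = 624*(-(-16)*3*(-3)) = 624*(-4*(-12)*(-3)) = 624*(48*(-3)) = 624*(-144) = -89856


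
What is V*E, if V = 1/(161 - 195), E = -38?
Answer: 19/17 ≈ 1.1176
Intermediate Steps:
V = -1/34 (V = 1/(-34) = -1/34 ≈ -0.029412)
V*E = -1/34*(-38) = 19/17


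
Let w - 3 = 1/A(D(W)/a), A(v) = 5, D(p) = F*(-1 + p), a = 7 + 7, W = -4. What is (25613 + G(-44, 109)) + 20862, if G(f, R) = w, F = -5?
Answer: 232391/5 ≈ 46478.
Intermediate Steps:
a = 14
D(p) = 5 - 5*p (D(p) = -5*(-1 + p) = 5 - 5*p)
w = 16/5 (w = 3 + 1/5 = 16/5 ≈ 3.2000)
G(f, R) = 16/5
(25613 + G(-44, 109)) + 20862 = (25613 + 16/5) + 20862 = 128081/5 + 20862 = 232391/5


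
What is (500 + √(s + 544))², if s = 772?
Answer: 251316 + 2000*√329 ≈ 2.8759e+5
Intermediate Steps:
(500 + √(s + 544))² = (500 + √(772 + 544))² = (500 + √1316)² = (500 + 2*√329)²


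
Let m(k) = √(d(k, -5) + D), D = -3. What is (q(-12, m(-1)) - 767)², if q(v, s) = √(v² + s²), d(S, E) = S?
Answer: 588429 - 3068*√35 ≈ 5.7028e+5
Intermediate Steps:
m(k) = √(-3 + k) (m(k) = √(k - 3) = √(-3 + k))
q(v, s) = √(s² + v²)
(q(-12, m(-1)) - 767)² = (√((√(-3 - 1))² + (-12)²) - 767)² = (√((√(-4))² + 144) - 767)² = (√((2*I)² + 144) - 767)² = (√(-4 + 144) - 767)² = (√140 - 767)² = (2*√35 - 767)² = (-767 + 2*√35)²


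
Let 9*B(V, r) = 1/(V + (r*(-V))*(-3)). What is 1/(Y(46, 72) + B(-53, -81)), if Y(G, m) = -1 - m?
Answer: -115434/8426681 ≈ -0.013699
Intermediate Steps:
B(V, r) = 1/(9*(V + 3*V*r)) (B(V, r) = 1/(9*(V + (r*(-V))*(-3))) = 1/(9*(V - V*r*(-3))) = 1/(9*(V + 3*V*r)))
1/(Y(46, 72) + B(-53, -81)) = 1/((-1 - 1*72) + (1/9)/(-53*(1 + 3*(-81)))) = 1/((-1 - 72) + (1/9)*(-1/53)/(1 - 243)) = 1/(-73 + (1/9)*(-1/53)/(-242)) = 1/(-73 + (1/9)*(-1/53)*(-1/242)) = 1/(-73 + 1/115434) = 1/(-8426681/115434) = -115434/8426681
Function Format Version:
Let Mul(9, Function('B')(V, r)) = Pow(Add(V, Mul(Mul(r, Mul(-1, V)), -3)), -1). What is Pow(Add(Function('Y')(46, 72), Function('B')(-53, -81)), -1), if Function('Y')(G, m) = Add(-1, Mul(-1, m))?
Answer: Rational(-115434, 8426681) ≈ -0.013699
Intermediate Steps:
Function('B')(V, r) = Mul(Rational(1, 9), Pow(Add(V, Mul(3, V, r)), -1)) (Function('B')(V, r) = Mul(Rational(1, 9), Pow(Add(V, Mul(Mul(r, Mul(-1, V)), -3)), -1)) = Mul(Rational(1, 9), Pow(Add(V, Mul(Mul(-1, V, r), -3)), -1)) = Mul(Rational(1, 9), Pow(Add(V, Mul(3, V, r)), -1)))
Pow(Add(Function('Y')(46, 72), Function('B')(-53, -81)), -1) = Pow(Add(Add(-1, Mul(-1, 72)), Mul(Rational(1, 9), Pow(-53, -1), Pow(Add(1, Mul(3, -81)), -1))), -1) = Pow(Add(Add(-1, -72), Mul(Rational(1, 9), Rational(-1, 53), Pow(Add(1, -243), -1))), -1) = Pow(Add(-73, Mul(Rational(1, 9), Rational(-1, 53), Pow(-242, -1))), -1) = Pow(Add(-73, Mul(Rational(1, 9), Rational(-1, 53), Rational(-1, 242))), -1) = Pow(Add(-73, Rational(1, 115434)), -1) = Pow(Rational(-8426681, 115434), -1) = Rational(-115434, 8426681)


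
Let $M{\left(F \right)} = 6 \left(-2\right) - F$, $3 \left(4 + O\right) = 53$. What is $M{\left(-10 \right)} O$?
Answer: $- \frac{82}{3} \approx -27.333$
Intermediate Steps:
$O = \frac{41}{3}$ ($O = -4 + \frac{1}{3} \cdot 53 = -4 + \frac{53}{3} = \frac{41}{3} \approx 13.667$)
$M{\left(F \right)} = -12 - F$
$M{\left(-10 \right)} O = \left(-12 - -10\right) \frac{41}{3} = \left(-12 + 10\right) \frac{41}{3} = \left(-2\right) \frac{41}{3} = - \frac{82}{3}$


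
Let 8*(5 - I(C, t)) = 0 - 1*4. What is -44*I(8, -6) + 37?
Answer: -205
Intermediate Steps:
I(C, t) = 11/2 (I(C, t) = 5 - (0 - 1*4)/8 = 5 - (0 - 4)/8 = 5 - ⅛*(-4) = 5 + ½ = 11/2)
-44*I(8, -6) + 37 = -44*11/2 + 37 = -242 + 37 = -205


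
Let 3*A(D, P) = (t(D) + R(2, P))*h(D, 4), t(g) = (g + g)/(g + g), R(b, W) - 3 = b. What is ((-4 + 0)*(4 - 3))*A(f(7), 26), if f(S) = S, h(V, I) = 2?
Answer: -16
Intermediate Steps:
R(b, W) = 3 + b
t(g) = 1 (t(g) = (2*g)/((2*g)) = (2*g)*(1/(2*g)) = 1)
A(D, P) = 4 (A(D, P) = ((1 + (3 + 2))*2)/3 = ((1 + 5)*2)/3 = (6*2)/3 = (1/3)*12 = 4)
((-4 + 0)*(4 - 3))*A(f(7), 26) = ((-4 + 0)*(4 - 3))*4 = -4*1*4 = -4*4 = -16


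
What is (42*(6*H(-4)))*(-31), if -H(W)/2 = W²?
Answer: 249984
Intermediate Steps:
H(W) = -2*W²
(42*(6*H(-4)))*(-31) = (42*(6*(-2*(-4)²)))*(-31) = (42*(6*(-2*16)))*(-31) = (42*(6*(-32)))*(-31) = (42*(-192))*(-31) = -8064*(-31) = 249984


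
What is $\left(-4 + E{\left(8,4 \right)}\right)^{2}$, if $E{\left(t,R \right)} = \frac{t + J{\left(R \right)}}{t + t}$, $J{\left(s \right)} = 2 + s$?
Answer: $\frac{625}{64} \approx 9.7656$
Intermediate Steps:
$E{\left(t,R \right)} = \frac{2 + R + t}{2 t}$ ($E{\left(t,R \right)} = \frac{t + \left(2 + R\right)}{t + t} = \frac{2 + R + t}{2 t}$)
$\left(-4 + E{\left(8,4 \right)}\right)^{2} = \left(-4 + \frac{2 + 4 + 8}{2 \cdot 8}\right)^{2} = \left(-4 + \frac{1}{2} \cdot \frac{1}{8} \cdot 14\right)^{2} = \left(-4 + \frac{7}{8}\right)^{2} = \left(- \frac{25}{8}\right)^{2} = \frac{625}{64}$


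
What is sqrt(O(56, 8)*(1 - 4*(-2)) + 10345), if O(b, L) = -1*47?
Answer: 11*sqrt(82) ≈ 99.609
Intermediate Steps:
O(b, L) = -47
sqrt(O(56, 8)*(1 - 4*(-2)) + 10345) = sqrt(-47*(1 - 4*(-2)) + 10345) = sqrt(-47*(1 + 8) + 10345) = sqrt(-47*9 + 10345) = sqrt(-423 + 10345) = sqrt(9922) = 11*sqrt(82)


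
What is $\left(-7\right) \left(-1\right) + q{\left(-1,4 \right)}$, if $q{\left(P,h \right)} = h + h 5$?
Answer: $31$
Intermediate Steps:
$q{\left(P,h \right)} = 6 h$ ($q{\left(P,h \right)} = h + 5 h = 6 h$)
$\left(-7\right) \left(-1\right) + q{\left(-1,4 \right)} = \left(-7\right) \left(-1\right) + 6 \cdot 4 = 7 + 24 = 31$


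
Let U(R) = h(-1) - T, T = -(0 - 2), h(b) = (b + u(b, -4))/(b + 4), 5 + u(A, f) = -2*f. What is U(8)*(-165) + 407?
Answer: 627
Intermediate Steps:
u(A, f) = -5 - 2*f
h(b) = (3 + b)/(4 + b) (h(b) = (b + (-5 - 2*(-4)))/(b + 4) = (b + (-5 + 8))/(4 + b) = (b + 3)/(4 + b) = (3 + b)/(4 + b))
T = 2 (T = -1*(-2) = 2)
U(R) = -4/3 (U(R) = (3 - 1)/(4 - 1) - 1*2 = 2/3 - 2 = -4/3)
U(8)*(-165) + 407 = -4/3*(-165) + 407 = 220 + 407 = 627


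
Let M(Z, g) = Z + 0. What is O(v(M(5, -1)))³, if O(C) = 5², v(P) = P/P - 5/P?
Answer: 15625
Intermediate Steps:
M(Z, g) = Z
v(P) = 1 - 5/P
O(C) = 25
O(v(M(5, -1)))³ = 25³ = 15625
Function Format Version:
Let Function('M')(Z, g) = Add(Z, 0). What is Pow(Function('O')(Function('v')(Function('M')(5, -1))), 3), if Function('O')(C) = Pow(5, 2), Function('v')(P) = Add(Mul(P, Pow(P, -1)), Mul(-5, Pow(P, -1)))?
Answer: 15625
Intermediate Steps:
Function('M')(Z, g) = Z
Function('v')(P) = Add(1, Mul(-5, Pow(P, -1)))
Function('O')(C) = 25
Pow(Function('O')(Function('v')(Function('M')(5, -1))), 3) = Pow(25, 3) = 15625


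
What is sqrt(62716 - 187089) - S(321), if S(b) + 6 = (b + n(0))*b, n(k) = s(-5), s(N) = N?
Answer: -101430 + I*sqrt(124373) ≈ -1.0143e+5 + 352.67*I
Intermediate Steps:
n(k) = -5
S(b) = -6 + b*(-5 + b) (S(b) = -6 + (b - 5)*b = -6 + (-5 + b)*b = -6 + b*(-5 + b))
sqrt(62716 - 187089) - S(321) = sqrt(62716 - 187089) - (-6 + 321**2 - 5*321) = sqrt(-124373) - (-6 + 103041 - 1605) = I*sqrt(124373) - 1*101430 = I*sqrt(124373) - 101430 = -101430 + I*sqrt(124373)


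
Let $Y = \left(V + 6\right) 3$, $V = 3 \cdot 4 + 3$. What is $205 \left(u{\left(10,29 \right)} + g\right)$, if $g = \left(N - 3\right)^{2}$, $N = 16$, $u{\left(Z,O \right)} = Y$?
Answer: $47560$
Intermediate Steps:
$V = 15$ ($V = 12 + 3 = 15$)
$Y = 63$ ($Y = \left(15 + 6\right) 3 = 21 \cdot 3 = 63$)
$u{\left(Z,O \right)} = 63$
$g = 169$ ($g = \left(16 - 3\right)^{2} = 13^{2} = 169$)
$205 \left(u{\left(10,29 \right)} + g\right) = 205 \left(63 + 169\right) = 205 \cdot 232 = 47560$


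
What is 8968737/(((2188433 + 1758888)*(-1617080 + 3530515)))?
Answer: 8968737/7552942157635 ≈ 1.1874e-6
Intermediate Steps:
8968737/(((2188433 + 1758888)*(-1617080 + 3530515))) = 8968737/((3947321*1913435)) = 8968737/7552942157635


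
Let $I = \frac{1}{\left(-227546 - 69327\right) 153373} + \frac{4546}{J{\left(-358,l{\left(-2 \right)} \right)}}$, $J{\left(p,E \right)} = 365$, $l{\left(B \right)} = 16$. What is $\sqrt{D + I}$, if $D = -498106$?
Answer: $\frac{i \sqrt{30696874174288916429387365}}{7850397005} \approx 705.76 i$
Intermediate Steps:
$I = \frac{2835477366453}{227661513145}$ ($I = \frac{1}{\left(-227546 - 69327\right) 153373} + \frac{4546}{365} = \frac{1}{-296873} \cdot \frac{1}{153373} + 4546 \cdot \frac{1}{365} = \left(- \frac{1}{296873}\right) \frac{1}{153373} + \frac{4546}{365} = - \frac{1}{45532302629} + \frac{4546}{365} = \frac{2835477366453}{227661513145} \approx 12.455$)
$\sqrt{D + I} = \sqrt{-498106 + \frac{2835477366453}{227661513145}} = \sqrt{- \frac{113396730189236917}{227661513145}} = \frac{i \sqrt{30696874174288916429387365}}{7850397005}$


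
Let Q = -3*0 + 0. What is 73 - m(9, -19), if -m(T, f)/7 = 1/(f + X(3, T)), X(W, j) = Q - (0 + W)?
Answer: 1599/22 ≈ 72.682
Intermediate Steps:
Q = 0 (Q = 0 + 0 = 0)
X(W, j) = -W (X(W, j) = 0 - (0 + W) = 0 - W = -W)
m(T, f) = -7/(-3 + f) (m(T, f) = -7/(f - 1*3) = -7/(f - 3) = -7/(-3 + f))
73 - m(9, -19) = 73 - (-7)/(-3 - 19) = 73 - (-7)/(-22) = 73 - (-7)*(-1)/22 = 73 - 1*7/22 = 73 - 7/22 = 1599/22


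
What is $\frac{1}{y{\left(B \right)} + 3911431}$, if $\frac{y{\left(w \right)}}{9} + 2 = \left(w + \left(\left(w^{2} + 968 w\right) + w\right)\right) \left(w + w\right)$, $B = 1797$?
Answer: $\frac{1}{160837894867} \approx 6.2174 \cdot 10^{-12}$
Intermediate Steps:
$y{\left(w \right)} = -18 + 18 w \left(w^{2} + 970 w\right)$ ($y{\left(w \right)} = -18 + 9 \left(w + \left(\left(w^{2} + 968 w\right) + w\right)\right) \left(w + w\right) = -18 + 9 \left(w + \left(w^{2} + 969 w\right)\right) 2 w = -18 + 9 \left(w^{2} + 970 w\right) 2 w = -18 + 9 \cdot 2 w \left(w^{2} + 970 w\right) = -18 + 18 w \left(w^{2} + 970 w\right)$)
$\frac{1}{y{\left(B \right)} + 3911431} = \frac{1}{\left(-18 + 18 \cdot 1797^{3} + 17460 \cdot 1797^{2}\right) + 3911431} = \frac{1}{\left(-18 + 18 \cdot 5802888573 + 17460 \cdot 3229209\right) + 3911431} = \frac{1}{\left(-18 + 104451994314 + 56381989140\right) + 3911431} = \frac{1}{160833983436 + 3911431} = \frac{1}{160837894867}$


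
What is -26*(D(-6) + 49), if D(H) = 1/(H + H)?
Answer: -7631/6 ≈ -1271.8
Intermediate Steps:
D(H) = 1/(2*H)
-26*(D(-6) + 49) = -26*((½)/(-6) + 49) = -26*((½)*(-⅙) + 49) = -26*(-1/12 + 49) = -26*587/12 = -7631/6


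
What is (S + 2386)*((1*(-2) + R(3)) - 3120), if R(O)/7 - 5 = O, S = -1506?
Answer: -2698080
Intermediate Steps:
R(O) = 35 + 7*O
(S + 2386)*((1*(-2) + R(3)) - 3120) = (-1506 + 2386)*((1*(-2) + (35 + 7*3)) - 3120) = 880*((-2 + (35 + 21)) - 3120) = 880*((-2 + 56) - 3120) = 880*(54 - 3120) = 880*(-3066) = -2698080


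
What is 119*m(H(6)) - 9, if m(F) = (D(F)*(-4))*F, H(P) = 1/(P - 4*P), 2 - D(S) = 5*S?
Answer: 4150/81 ≈ 51.235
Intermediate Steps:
D(S) = 2 - 5*S
H(P) = -1/(3*P) (H(P) = 1/(-3*P) = -1/(3*P))
m(F) = F*(-8 + 20*F) (m(F) = ((2 - 5*F)*(-4))*F = (-8 + 20*F)*F = F*(-8 + 20*F))
119*m(H(6)) - 9 = 119*(4*(-⅓/6)*(-2 + 5*(-⅓/6))) - 9 = 119*(4*(-⅓*⅙)*(-2 + 5*(-⅓*⅙))) - 9 = 119*(4*(-1/18)*(-2 + 5*(-1/18))) - 9 = 119*(4*(-1/18)*(-2 - 5/18)) - 9 = 119*(4*(-1/18)*(-41/18)) - 9 = 119*(41/81) - 9 = 4879/81 - 9 = 4150/81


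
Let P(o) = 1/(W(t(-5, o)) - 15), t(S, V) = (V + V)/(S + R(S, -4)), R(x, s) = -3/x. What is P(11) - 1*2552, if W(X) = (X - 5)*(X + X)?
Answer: -216919/85 ≈ -2552.0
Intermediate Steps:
t(S, V) = 2*V/(S - 3/S) (t(S, V) = (V + V)/(S - 3/S) = (2*V)/(S - 3/S) = 2*V/(S - 3/S))
W(X) = 2*X*(-5 + X) (W(X) = (-5 + X)*(2*X) = 2*X*(-5 + X))
P(o) = 1/(-15 - 10*o*(-5 - 5*o/11)/11) (P(o) = 1/(2*(2*(-5)*o/(-3 + (-5)²))*(-5 + 2*(-5)*o/(-3 + (-5)²)) - 15) = 1/(2*(2*(-5)*o/(-3 + 25))*(-5 + 2*(-5)*o/(-3 + 25)) - 15) = 1/(2*(2*(-5)*o/22)*(-5 + 2*(-5)*o/22) - 15) = 1/(2*(2*(-5)*o*(1/22))*(-5 + 2*(-5)*o*(1/22)) - 15) = 1/(2*(-5*o/11)*(-5 - 5*o/11) - 15) = 1/(-10*o*(-5 - 5*o/11)/11 - 15) = 1/(-15 - 10*o*(-5 - 5*o/11)/11))
P(11) - 1*2552 = 121/(5*(-363 + 10*11² + 110*11)) - 1*2552 = 121/(5*(-363 + 10*121 + 1210)) - 2552 = 121/(5*(-363 + 1210 + 1210)) - 2552 = (121/5)/2057 - 2552 = (121/5)*(1/2057) - 2552 = 1/85 - 2552 = -216919/85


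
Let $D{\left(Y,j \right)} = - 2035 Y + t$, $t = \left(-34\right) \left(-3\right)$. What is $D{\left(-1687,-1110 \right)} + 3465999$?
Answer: $6899146$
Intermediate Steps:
$t = 102$
$D{\left(Y,j \right)} = 102 - 2035 Y$ ($D{\left(Y,j \right)} = - 2035 Y + 102 = 102 - 2035 Y$)
$D{\left(-1687,-1110 \right)} + 3465999 = \left(102 - -3433045\right) + 3465999 = \left(102 + 3433045\right) + 3465999 = 3433147 + 3465999 = 6899146$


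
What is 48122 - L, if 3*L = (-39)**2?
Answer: 47615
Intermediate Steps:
L = 507 (L = (1/3)*(-39)**2 = (1/3)*1521 = 507)
48122 - L = 48122 - 1*507 = 48122 - 507 = 47615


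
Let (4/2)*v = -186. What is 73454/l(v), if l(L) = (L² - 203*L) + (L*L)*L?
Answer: -73454/776829 ≈ -0.094556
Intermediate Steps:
v = -93 (v = (½)*(-186) = -93)
l(L) = L² + L³ - 203*L (l(L) = (L² - 203*L) + L²*L = (L² - 203*L) + L³ = L² + L³ - 203*L)
73454/l(v) = 73454/((-93*(-203 - 93 + (-93)²))) = 73454/((-93*(-203 - 93 + 8649))) = 73454/((-93*8353)) = 73454/(-776829) = 73454*(-1/776829) = -73454/776829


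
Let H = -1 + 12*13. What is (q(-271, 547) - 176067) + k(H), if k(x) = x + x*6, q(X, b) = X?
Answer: -175253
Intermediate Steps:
H = 155 (H = -1 + 156 = 155)
k(x) = 7*x (k(x) = x + 6*x = 7*x)
(q(-271, 547) - 176067) + k(H) = (-271 - 176067) + 7*155 = -176338 + 1085 = -175253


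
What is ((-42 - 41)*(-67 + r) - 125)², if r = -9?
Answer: 38229489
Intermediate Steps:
((-42 - 41)*(-67 + r) - 125)² = ((-42 - 41)*(-67 - 9) - 125)² = (-83*(-76) - 125)² = (6308 - 125)² = 6183² = 38229489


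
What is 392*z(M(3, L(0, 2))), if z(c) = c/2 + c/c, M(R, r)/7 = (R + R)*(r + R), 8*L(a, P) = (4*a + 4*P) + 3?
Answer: 36407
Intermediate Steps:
L(a, P) = 3/8 + P/2 + a/2 (L(a, P) = ((4*a + 4*P) + 3)/8 = ((4*P + 4*a) + 3)/8 = (3 + 4*P + 4*a)/8 = 3/8 + P/2 + a/2)
M(R, r) = 14*R*(R + r) (M(R, r) = 7*((R + R)*(r + R)) = 7*((2*R)*(R + r)) = 7*(2*R*(R + r)) = 14*R*(R + r))
z(c) = 1 + c/2 (z(c) = c*(½) + 1 = c/2 + 1 = 1 + c/2)
392*z(M(3, L(0, 2))) = 392*(1 + (14*3*(3 + (3/8 + (½)*2 + (½)*0)))/2) = 392*(1 + (14*3*(3 + (3/8 + 1 + 0)))/2) = 392*(1 + (14*3*(3 + 11/8))/2) = 392*(1 + (14*3*(35/8))/2) = 392*(1 + (½)*(735/4)) = 392*(1 + 735/8) = 392*(743/8) = 36407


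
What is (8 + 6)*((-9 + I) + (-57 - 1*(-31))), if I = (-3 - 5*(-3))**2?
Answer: 1526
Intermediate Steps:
I = 144 (I = (-3 + 15)**2 = 12**2 = 144)
(8 + 6)*((-9 + I) + (-57 - 1*(-31))) = (8 + 6)*((-9 + 144) + (-57 - 1*(-31))) = 14*(135 + (-57 + 31)) = 14*(135 - 26) = 14*109 = 1526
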